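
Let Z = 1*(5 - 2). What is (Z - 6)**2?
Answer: 9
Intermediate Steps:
Z = 3 (Z = 1*3 = 3)
(Z - 6)**2 = (3 - 6)**2 = (-3)**2 = 9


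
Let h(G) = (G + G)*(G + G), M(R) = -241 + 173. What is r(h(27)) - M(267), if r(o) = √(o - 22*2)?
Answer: 68 + 2*√718 ≈ 121.59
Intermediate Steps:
M(R) = -68
h(G) = 4*G² (h(G) = (2*G)*(2*G) = 4*G²)
r(o) = √(-44 + o) (r(o) = √(o - 44) = √(-44 + o))
r(h(27)) - M(267) = √(-44 + 4*27²) - 1*(-68) = √(-44 + 4*729) + 68 = √(-44 + 2916) + 68 = √2872 + 68 = 2*√718 + 68 = 68 + 2*√718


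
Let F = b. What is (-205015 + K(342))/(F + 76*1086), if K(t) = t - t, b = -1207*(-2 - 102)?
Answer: -205015/208064 ≈ -0.98535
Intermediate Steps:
b = 125528 (b = -1207*(-104) = 125528)
F = 125528
K(t) = 0
(-205015 + K(342))/(F + 76*1086) = (-205015 + 0)/(125528 + 76*1086) = -205015/(125528 + 82536) = -205015/208064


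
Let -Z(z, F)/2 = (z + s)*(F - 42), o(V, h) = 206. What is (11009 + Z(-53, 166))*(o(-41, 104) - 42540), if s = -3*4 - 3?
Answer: -1179975582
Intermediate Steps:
s = -15 (s = -12 - 3 = -15)
Z(z, F) = -2*(-42 + F)*(-15 + z) (Z(z, F) = -2*(z - 15)*(F - 42) = -2*(-15 + z)*(-42 + F) = -2*(-42 + F)*(-15 + z))
(11009 + Z(-53, 166))*(o(-41, 104) - 42540) = (11009 + (-1260 + 30*166 + 84*(-53) - 2*166*(-53)))*(206 - 42540) = (11009 + (-1260 + 4980 - 4452 + 17596))*(-42334) = (11009 + 16864)*(-42334) = 27873*(-42334) = -1179975582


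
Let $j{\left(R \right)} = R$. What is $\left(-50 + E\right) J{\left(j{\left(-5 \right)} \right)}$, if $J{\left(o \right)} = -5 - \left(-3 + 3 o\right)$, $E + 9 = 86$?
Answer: $351$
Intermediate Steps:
$E = 77$ ($E = -9 + 86 = 77$)
$J{\left(o \right)} = -2 - 3 o$
$\left(-50 + E\right) J{\left(j{\left(-5 \right)} \right)} = \left(-50 + 77\right) \left(-2 - -15\right) = 27 \left(-2 + 15\right) = 27 \cdot 13 = 351$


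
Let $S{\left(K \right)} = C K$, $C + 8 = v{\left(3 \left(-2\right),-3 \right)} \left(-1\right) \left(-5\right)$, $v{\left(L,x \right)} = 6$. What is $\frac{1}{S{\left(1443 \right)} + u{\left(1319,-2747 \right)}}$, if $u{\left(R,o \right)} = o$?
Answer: $\frac{1}{28999} \approx 3.4484 \cdot 10^{-5}$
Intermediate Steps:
$C = 22$ ($C = -8 + 6 \left(-1\right) \left(-5\right) = -8 - -30 = -8 + 30 = 22$)
$S{\left(K \right)} = 22 K$
$\frac{1}{S{\left(1443 \right)} + u{\left(1319,-2747 \right)}} = \frac{1}{22 \cdot 1443 - 2747} = \frac{1}{31746 - 2747} = \frac{1}{28999}$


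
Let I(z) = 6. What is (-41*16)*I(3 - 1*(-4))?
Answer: -3936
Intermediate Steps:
(-41*16)*I(3 - 1*(-4)) = -41*16*6 = -656*6 = -3936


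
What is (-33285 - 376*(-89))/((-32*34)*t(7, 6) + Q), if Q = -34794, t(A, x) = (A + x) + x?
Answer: -179/55466 ≈ -0.0032272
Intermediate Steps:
t(A, x) = A + 2*x
(-33285 - 376*(-89))/((-32*34)*t(7, 6) + Q) = (-33285 - 376*(-89))/((-32*34)*(7 + 2*6) - 34794) = (-33285 + 33464)/(-1088*(7 + 12) - 34794) = 179/(-1088*19 - 34794) = 179/(-20672 - 34794) = 179/(-55466) = 179*(-1/55466) = -179/55466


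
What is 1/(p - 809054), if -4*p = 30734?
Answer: -2/1633475 ≈ -1.2244e-6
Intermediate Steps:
p = -15367/2 (p = -1/4*30734 = -15367/2 ≈ -7683.5)
1/(p - 809054) = 1/(-15367/2 - 809054) = 1/(-1633475/2) = -2/1633475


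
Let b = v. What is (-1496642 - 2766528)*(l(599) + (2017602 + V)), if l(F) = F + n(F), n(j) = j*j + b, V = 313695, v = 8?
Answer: -11470932834850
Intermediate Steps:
b = 8
n(j) = 8 + j² (n(j) = j*j + 8 = j² + 8 = 8 + j²)
l(F) = 8 + F + F² (l(F) = F + (8 + F²) = 8 + F + F²)
(-1496642 - 2766528)*(l(599) + (2017602 + V)) = (-1496642 - 2766528)*((8 + 599 + 599²) + (2017602 + 313695)) = -4263170*((8 + 599 + 358801) + 2331297) = -4263170*(359408 + 2331297) = -4263170*2690705 = -11470932834850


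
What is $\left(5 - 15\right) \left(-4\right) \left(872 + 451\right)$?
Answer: $52920$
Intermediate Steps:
$\left(5 - 15\right) \left(-4\right) \left(872 + 451\right) = \left(-10\right) \left(-4\right) 1323 = 40 \cdot 1323 = 52920$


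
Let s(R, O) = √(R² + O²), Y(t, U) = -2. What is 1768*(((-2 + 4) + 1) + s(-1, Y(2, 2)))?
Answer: 5304 + 1768*√5 ≈ 9257.4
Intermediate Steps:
s(R, O) = √(O² + R²)
1768*(((-2 + 4) + 1) + s(-1, Y(2, 2))) = 1768*(((-2 + 4) + 1) + √((-2)² + (-1)²)) = 1768*((2 + 1) + √(4 + 1)) = 1768*(3 + √5) = 5304 + 1768*√5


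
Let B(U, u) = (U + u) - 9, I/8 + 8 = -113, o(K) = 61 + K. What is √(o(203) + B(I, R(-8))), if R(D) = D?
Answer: I*√721 ≈ 26.851*I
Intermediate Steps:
I = -968 (I = -64 + 8*(-113) = -64 - 904 = -968)
B(U, u) = -9 + U + u
√(o(203) + B(I, R(-8))) = √((61 + 203) + (-9 - 968 - 8)) = √(264 - 985) = √(-721) = I*√721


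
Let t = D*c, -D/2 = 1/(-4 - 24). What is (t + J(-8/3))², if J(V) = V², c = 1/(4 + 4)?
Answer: 51509329/1016064 ≈ 50.695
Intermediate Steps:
D = 1/14 (D = -2/(-4 - 24) = -2/(-28) = -2*(-1/28) = 1/14 ≈ 0.071429)
c = ⅛ (c = 1/8 = ⅛ ≈ 0.12500)
t = 1/112 (t = (1/14)*(⅛) = 1/112 ≈ 0.0089286)
(t + J(-8/3))² = (1/112 + (-8/3)²)² = (1/112 + 64/9)² = (7177/1008)² = 51509329/1016064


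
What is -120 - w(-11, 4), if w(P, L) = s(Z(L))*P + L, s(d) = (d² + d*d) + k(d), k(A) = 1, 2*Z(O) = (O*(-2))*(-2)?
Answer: 1295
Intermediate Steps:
Z(O) = 2*O (Z(O) = ((O*(-2))*(-2))/2 = (-2*O*(-2))/2 = (4*O)/2 = 2*O)
s(d) = 1 + 2*d² (s(d) = (d² + d*d) + 1 = (d² + d²) + 1 = 2*d² + 1 = 1 + 2*d²)
w(P, L) = L + P*(1 + 8*L²) (w(P, L) = (1 + 2*(2*L)²)*P + L = (1 + 2*(4*L²))*P + L = (1 + 8*L²)*P + L = P*(1 + 8*L²) + L = L + P*(1 + 8*L²))
-120 - w(-11, 4) = -120 - (4 - 11*(1 + 8*4²)) = -120 - (4 - 11*(1 + 8*16)) = -120 - (4 - 11*(1 + 128)) = -120 - (4 - 11*129) = -120 - (4 - 1419) = -120 - 1*(-1415) = -120 + 1415 = 1295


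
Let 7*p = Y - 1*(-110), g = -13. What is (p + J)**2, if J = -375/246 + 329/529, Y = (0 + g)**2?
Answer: 139911827235489/92200893316 ≈ 1517.5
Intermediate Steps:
Y = 169 (Y = (0 - 13)**2 = (-13)**2 = 169)
J = -39147/43378 (J = -375*1/246 + 329*(1/529) = -125/82 + 329/529 = -39147/43378 ≈ -0.90246)
p = 279/7 (p = (169 - 1*(-110))/7 = (169 + 110)/7 = (1/7)*279 = 279/7 ≈ 39.857)
(p + J)**2 = (279/7 - 39147/43378)**2 = (11828433/303646)**2 = 139911827235489/92200893316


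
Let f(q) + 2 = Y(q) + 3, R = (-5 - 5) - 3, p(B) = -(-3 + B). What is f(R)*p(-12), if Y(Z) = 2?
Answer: 45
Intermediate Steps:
p(B) = 3 - B
R = -13 (R = -10 - 3 = -13)
f(q) = 3 (f(q) = -2 + (2 + 3) = -2 + 5 = 3)
f(R)*p(-12) = 3*(3 - 1*(-12)) = 3*(3 + 12) = 3*15 = 45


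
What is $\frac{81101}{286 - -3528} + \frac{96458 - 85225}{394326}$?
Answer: $\frac{8005768897}{375989841} \approx 21.293$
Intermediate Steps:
$\frac{81101}{286 - -3528} + \frac{96458 - 85225}{394326} = \frac{81101}{286 + 3528} + 11233 \cdot \frac{1}{394326} = \frac{81101}{3814} + \frac{11233}{394326} = \frac{8005768897}{375989841}$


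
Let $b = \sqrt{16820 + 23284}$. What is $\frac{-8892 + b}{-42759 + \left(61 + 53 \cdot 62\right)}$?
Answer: $\frac{2223}{9853} - \frac{3 \sqrt{1114}}{19706} \approx 0.22054$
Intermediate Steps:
$b = 6 \sqrt{1114}$ ($b = \sqrt{40104} = 6 \sqrt{1114} \approx 200.26$)
$\frac{-8892 + b}{-42759 + \left(61 + 53 \cdot 62\right)} = \frac{-8892 + 6 \sqrt{1114}}{-42759 + \left(61 + 53 \cdot 62\right)} = \frac{-8892 + 6 \sqrt{1114}}{-42759 + \left(61 + 3286\right)} = \frac{-8892 + 6 \sqrt{1114}}{-42759 + 3347} = \frac{-8892 + 6 \sqrt{1114}}{-39412} = \left(-8892 + 6 \sqrt{1114}\right) \left(- \frac{1}{39412}\right) = \frac{2223}{9853} - \frac{3 \sqrt{1114}}{19706}$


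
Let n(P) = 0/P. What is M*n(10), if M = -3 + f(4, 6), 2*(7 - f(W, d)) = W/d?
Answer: 0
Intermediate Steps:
n(P) = 0
f(W, d) = 7 - W/(2*d)
M = 11/3 (M = -3 + (7 - ½*4/6) = -3 + (7 - ½*4*⅙) = -3 + (7 - ⅓) = -3 + 20/3 = 11/3 ≈ 3.6667)
M*n(10) = (11/3)*0 = 0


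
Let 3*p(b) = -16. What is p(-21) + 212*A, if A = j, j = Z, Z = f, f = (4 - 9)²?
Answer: 15884/3 ≈ 5294.7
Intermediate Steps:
p(b) = -16/3 (p(b) = (⅓)*(-16) = -16/3)
f = 25 (f = (-5)² = 25)
Z = 25
j = 25
A = 25
p(-21) + 212*A = -16/3 + 212*25 = -16/3 + 5300 = 15884/3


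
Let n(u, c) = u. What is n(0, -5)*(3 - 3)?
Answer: 0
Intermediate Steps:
n(0, -5)*(3 - 3) = 0*(3 - 3) = 0*0 = 0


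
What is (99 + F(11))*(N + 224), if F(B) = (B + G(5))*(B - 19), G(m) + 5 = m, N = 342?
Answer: 6226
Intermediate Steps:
G(m) = -5 + m
F(B) = B*(-19 + B) (F(B) = (B + (-5 + 5))*(B - 19) = (B + 0)*(-19 + B) = B*(-19 + B))
(99 + F(11))*(N + 224) = (99 + 11*(-19 + 11))*(342 + 224) = (99 + 11*(-8))*566 = (99 - 88)*566 = 11*566 = 6226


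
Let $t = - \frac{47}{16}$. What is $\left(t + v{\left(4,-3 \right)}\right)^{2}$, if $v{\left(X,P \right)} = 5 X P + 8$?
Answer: $\frac{772641}{256} \approx 3018.1$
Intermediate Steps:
$v{\left(X,P \right)} = 8 + 5 P X$ ($v{\left(X,P \right)} = 5 P X + 8 = 8 + 5 P X$)
$t = - \frac{47}{16}$ ($t = \left(-47\right) \frac{1}{16} = - \frac{47}{16} \approx -2.9375$)
$\left(t + v{\left(4,-3 \right)}\right)^{2} = \left(- \frac{47}{16} + \left(8 + 5 \left(-3\right) 4\right)\right)^{2} = \left(- \frac{47}{16} + \left(8 - 60\right)\right)^{2} = \left(- \frac{47}{16} - 52\right)^{2} = \left(- \frac{879}{16}\right)^{2} = \frac{772641}{256}$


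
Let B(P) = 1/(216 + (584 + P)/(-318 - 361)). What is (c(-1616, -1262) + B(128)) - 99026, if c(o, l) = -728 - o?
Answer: -14323436697/145952 ≈ -98138.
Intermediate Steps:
B(P) = 1/(146080/679 - P/679) (B(P) = 1/(216 + (584 + P)/(-679)) = 1/(216 + (584 + P)*(-1/679)) = 1/(216 + (-584/679 - P/679)) = 1/(146080/679 - P/679))
(c(-1616, -1262) + B(128)) - 99026 = ((-728 - 1*(-1616)) - 679/(-146080 + 128)) - 99026 = ((-728 + 1616) - 679/(-145952)) - 99026 = (888 - 679*(-1/145952)) - 99026 = (888 + 679/145952) - 99026 = 129606055/145952 - 99026 = -14323436697/145952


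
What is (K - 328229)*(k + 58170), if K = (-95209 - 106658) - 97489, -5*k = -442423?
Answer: -92038227141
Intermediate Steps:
k = 442423/5 (k = -1/5*(-442423) = 442423/5 ≈ 88485.)
K = -299356 (K = -201867 - 97489 = -299356)
(K - 328229)*(k + 58170) = (-299356 - 328229)*(442423/5 + 58170) = -627585*733273/5 = -92038227141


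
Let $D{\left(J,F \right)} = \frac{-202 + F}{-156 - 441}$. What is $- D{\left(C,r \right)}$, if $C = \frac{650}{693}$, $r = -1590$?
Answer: $- \frac{1792}{597} \approx -3.0017$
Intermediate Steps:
$C = \frac{650}{693}$ ($C = 650 \cdot \frac{1}{693} = \frac{650}{693} \approx 0.93795$)
$D{\left(J,F \right)} = \frac{202}{597} - \frac{F}{597}$ ($D{\left(J,F \right)} = \frac{-202 + F}{-597} = \left(-202 + F\right) \left(- \frac{1}{597}\right) = \frac{202}{597} - \frac{F}{597}$)
$- D{\left(C,r \right)} = - (\frac{202}{597} - - \frac{530}{199}) = - (\frac{202}{597} + \frac{530}{199}) = \left(-1\right) \frac{1792}{597} = - \frac{1792}{597}$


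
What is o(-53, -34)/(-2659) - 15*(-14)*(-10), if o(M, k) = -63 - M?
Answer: -5583890/2659 ≈ -2100.0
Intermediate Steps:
o(-53, -34)/(-2659) - 15*(-14)*(-10) = (-63 - 1*(-53))/(-2659) - 15*(-14)*(-10) = (-63 + 53)*(-1/2659) + 210*(-10) = -10*(-1/2659) - 2100 = 10/2659 - 2100 = -5583890/2659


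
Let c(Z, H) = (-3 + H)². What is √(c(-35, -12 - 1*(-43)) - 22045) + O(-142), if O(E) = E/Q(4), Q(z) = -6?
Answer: 71/3 + I*√21261 ≈ 23.667 + 145.81*I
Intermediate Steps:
O(E) = -E/6 (O(E) = E/(-6) = E*(-⅙) = -E/6)
√(c(-35, -12 - 1*(-43)) - 22045) + O(-142) = √((-3 + (-12 - 1*(-43)))² - 22045) - ⅙*(-142) = √((-3 + (-12 + 43))² - 22045) + 71/3 = √((-3 + 31)² - 22045) + 71/3 = √(28² - 22045) + 71/3 = √(784 - 22045) + 71/3 = √(-21261) + 71/3 = I*√21261 + 71/3 = 71/3 + I*√21261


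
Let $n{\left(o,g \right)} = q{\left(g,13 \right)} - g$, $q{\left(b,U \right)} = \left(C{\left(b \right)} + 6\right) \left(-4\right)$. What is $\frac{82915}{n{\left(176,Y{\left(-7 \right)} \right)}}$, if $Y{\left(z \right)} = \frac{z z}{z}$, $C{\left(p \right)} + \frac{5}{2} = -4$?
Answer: $\frac{82915}{9} \approx 9212.8$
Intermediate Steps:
$C{\left(p \right)} = - \frac{13}{2}$ ($C{\left(p \right)} = - \frac{5}{2} - 4 = - \frac{13}{2}$)
$q{\left(b,U \right)} = 2$ ($q{\left(b,U \right)} = \left(- \frac{13}{2} + 6\right) \left(-4\right) = \left(- \frac{1}{2}\right) \left(-4\right) = 2$)
$Y{\left(z \right)} = z$ ($Y{\left(z \right)} = \frac{z^{2}}{z} = z$)
$n{\left(o,g \right)} = 2 - g$
$\frac{82915}{n{\left(176,Y{\left(-7 \right)} \right)}} = \frac{82915}{2 - -7} = \frac{82915}{2 + 7} = \frac{82915}{9}$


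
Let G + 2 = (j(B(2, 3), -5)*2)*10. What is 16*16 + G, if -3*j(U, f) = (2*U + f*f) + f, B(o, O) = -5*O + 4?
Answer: 802/3 ≈ 267.33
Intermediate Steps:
B(o, O) = 4 - 5*O
j(U, f) = -2*U/3 - f/3 - f²/3 (j(U, f) = -((2*U + f*f) + f)/3 = -((2*U + f²) + f)/3 = -((f² + 2*U) + f)/3 = -(f + f² + 2*U)/3 = -2*U/3 - f/3 - f²/3)
G = 34/3 (G = -2 + ((-2*(4 - 5*3)/3 - ⅓*(-5) - ⅓*(-5)²)*2)*10 = -2 + ((-2*(4 - 15)/3 + 5/3 - ⅓*25)*2)*10 = -2 + ((-⅔*(-11) + 5/3 - 25/3)*2)*10 = -2 + ((22/3 + 5/3 - 25/3)*2)*10 = -2 + ((⅔)*2)*10 = -2 + (4/3)*10 = -2 + 40/3 = 34/3 ≈ 11.333)
16*16 + G = 16*16 + 34/3 = 256 + 34/3 = 802/3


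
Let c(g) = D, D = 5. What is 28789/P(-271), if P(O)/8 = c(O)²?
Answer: 28789/200 ≈ 143.95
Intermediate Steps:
c(g) = 5
P(O) = 200 (P(O) = 8*5² = 8*25 = 200)
28789/P(-271) = 28789/200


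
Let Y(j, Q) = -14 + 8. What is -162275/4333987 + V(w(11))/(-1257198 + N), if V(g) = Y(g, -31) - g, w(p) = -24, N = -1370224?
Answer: -30460208344/813372342251 ≈ -0.037449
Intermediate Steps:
Y(j, Q) = -6
V(g) = -6 - g
-162275/4333987 + V(w(11))/(-1257198 + N) = -162275/4333987 + (-6 - 1*(-24))/(-1257198 - 1370224) = -162275*1/4333987 + (-6 + 24)/(-2627422) = -162275/4333987 + 18*(-1/2627422) = -162275/4333987 - 9/1313711 = -30460208344/813372342251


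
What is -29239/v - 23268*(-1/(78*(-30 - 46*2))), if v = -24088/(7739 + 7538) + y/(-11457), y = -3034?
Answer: 4057859860198081/182093257814 ≈ 22285.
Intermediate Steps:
v = -229625798/175028589 (v = -24088/(7739 + 7538) - 3034/(-11457) = -24088/15277 - 3034*(-1/11457) = -24088*1/15277 + 3034/11457 = -24088/15277 + 3034/11457 = -229625798/175028589 ≈ -1.3119)
-29239/v - 23268*(-1/(78*(-30 - 46*2))) = -29239/(-229625798/175028589) - 23268*(-1/(78*(-30 - 46*2))) = -29239*(-175028589/229625798) - 23268*(-1/(78*(-30 - 92))) = 5117660913771/229625798 - 23268/((-122*(-78))) = 5117660913771/229625798 - 23268/9516 = 5117660913771/229625798 - 23268*1/9516 = 5117660913771/229625798 - 1939/793 = 4057859860198081/182093257814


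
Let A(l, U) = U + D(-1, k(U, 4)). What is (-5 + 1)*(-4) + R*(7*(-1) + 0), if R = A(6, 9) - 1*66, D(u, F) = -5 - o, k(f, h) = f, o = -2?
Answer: 436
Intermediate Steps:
D(u, F) = -3 (D(u, F) = -5 - 1*(-2) = -5 + 2 = -3)
A(l, U) = -3 + U (A(l, U) = U - 3 = -3 + U)
R = -60 (R = (-3 + 9) - 1*66 = 6 - 66 = -60)
(-5 + 1)*(-4) + R*(7*(-1) + 0) = (-5 + 1)*(-4) - 60*(7*(-1) + 0) = -4*(-4) - 60*(-7 + 0) = 16 - 60*(-7) = 16 + 420 = 436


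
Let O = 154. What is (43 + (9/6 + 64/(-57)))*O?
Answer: 380765/57 ≈ 6680.1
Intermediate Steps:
(43 + (9/6 + 64/(-57)))*O = (43 + (9/6 + 64/(-57)))*154 = (43 + (9*(1/6) + 64*(-1/57)))*154 = (43 + (3/2 - 64/57))*154 = (43 + 43/114)*154 = (4945/114)*154 = 380765/57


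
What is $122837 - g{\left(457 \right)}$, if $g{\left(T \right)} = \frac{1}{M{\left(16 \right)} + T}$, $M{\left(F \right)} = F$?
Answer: $\frac{58101900}{473} \approx 1.2284 \cdot 10^{5}$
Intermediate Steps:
$g{\left(T \right)} = \frac{1}{16 + T}$
$122837 - g{\left(457 \right)} = 122837 - \frac{1}{16 + 457} = 122837 - \frac{1}{473} = \frac{58101900}{473}$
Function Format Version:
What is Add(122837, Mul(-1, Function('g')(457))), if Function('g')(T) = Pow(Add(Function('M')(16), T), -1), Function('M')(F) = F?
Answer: Rational(58101900, 473) ≈ 1.2284e+5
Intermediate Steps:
Function('g')(T) = Pow(Add(16, T), -1)
Add(122837, Mul(-1, Function('g')(457))) = Add(122837, Mul(-1, Pow(Add(16, 457), -1))) = Add(122837, Mul(-1, Pow(473, -1))) = Add(122837, Mul(-1, Rational(1, 473))) = Add(122837, Rational(-1, 473)) = Rational(58101900, 473)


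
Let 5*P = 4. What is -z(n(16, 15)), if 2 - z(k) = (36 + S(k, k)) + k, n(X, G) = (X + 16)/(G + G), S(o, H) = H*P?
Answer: 898/25 ≈ 35.920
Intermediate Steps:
P = ⅘ (P = (⅕)*4 = ⅘ ≈ 0.80000)
S(o, H) = 4*H/5 (S(o, H) = H*(⅘) = 4*H/5)
n(X, G) = (16 + X)/(2*G) (n(X, G) = (16 + X)/((2*G)) = (16 + X)*(1/(2*G)) = (16 + X)/(2*G))
z(k) = -34 - 9*k/5 (z(k) = 2 - ((36 + 4*k/5) + k) = 2 - (36 + 9*k/5) = 2 + (-36 - 9*k/5) = -34 - 9*k/5)
-z(n(16, 15)) = -(-34 - 9*(16 + 16)/(10*15)) = -(-34 - 9*32/(10*15)) = -(-34 - 9/5*16/15) = -(-34 - 48/25) = -1*(-898/25) = 898/25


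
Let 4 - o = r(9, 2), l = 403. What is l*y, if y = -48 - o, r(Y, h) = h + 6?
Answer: -17732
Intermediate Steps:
r(Y, h) = 6 + h
o = -4 (o = 4 - (6 + 2) = 4 - 1*8 = 4 - 8 = -4)
y = -44 (y = -48 - 1*(-4) = -48 + 4 = -44)
l*y = 403*(-44) = -17732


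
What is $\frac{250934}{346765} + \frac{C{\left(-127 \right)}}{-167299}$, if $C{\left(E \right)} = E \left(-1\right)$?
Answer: $\frac{41936968111}{58013437735} \approx 0.72288$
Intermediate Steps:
$C{\left(E \right)} = - E$
$\frac{250934}{346765} + \frac{C{\left(-127 \right)}}{-167299} = \frac{250934}{346765} + \frac{\left(-1\right) \left(-127\right)}{-167299} = 250934 \cdot \frac{1}{346765} + 127 \left(- \frac{1}{167299}\right) = \frac{250934}{346765} - \frac{127}{167299} = \frac{41936968111}{58013437735}$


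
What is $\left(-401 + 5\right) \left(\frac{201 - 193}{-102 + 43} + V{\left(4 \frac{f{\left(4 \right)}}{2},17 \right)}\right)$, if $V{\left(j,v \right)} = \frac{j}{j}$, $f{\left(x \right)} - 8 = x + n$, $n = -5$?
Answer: $- \frac{20196}{59} \approx -342.31$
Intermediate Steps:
$f{\left(x \right)} = 3 + x$ ($f{\left(x \right)} = 8 + \left(x - 5\right) = 8 + \left(-5 + x\right) = 3 + x$)
$V{\left(j,v \right)} = 1$
$\left(-401 + 5\right) \left(\frac{201 - 193}{-102 + 43} + V{\left(4 \frac{f{\left(4 \right)}}{2},17 \right)}\right) = \left(-401 + 5\right) \left(\frac{201 - 193}{-102 + 43} + 1\right) = - 396 \left(\frac{8}{-59} + 1\right) = - 396 \left(8 \left(- \frac{1}{59}\right) + 1\right) = - 396 \left(- \frac{8}{59} + 1\right) = \left(-396\right) \frac{51}{59} = - \frac{20196}{59}$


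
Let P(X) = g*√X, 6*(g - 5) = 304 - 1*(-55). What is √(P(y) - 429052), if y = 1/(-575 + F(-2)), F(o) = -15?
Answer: √(-1344177010800 + 344265*I*√590)/1770 ≈ 0.0020375 + 655.02*I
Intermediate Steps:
g = 389/6 (g = 5 + (304 - 1*(-55))/6 = 5 + (304 + 55)/6 = 5 + (⅙)*359 = 5 + 359/6 = 389/6 ≈ 64.833)
y = -1/590 (y = 1/(-575 - 15) = 1/(-590) = -1/590 ≈ -0.0016949)
P(X) = 389*√X/6
√(P(y) - 429052) = √(389*√(-1/590)/6 - 429052) = √(389*(I*√590/590)/6 - 429052) = √(389*I*√590/3540 - 429052) = √(-429052 + 389*I*√590/3540)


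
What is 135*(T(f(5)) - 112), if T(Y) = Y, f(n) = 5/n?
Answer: -14985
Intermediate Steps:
135*(T(f(5)) - 112) = 135*(5/5 - 112) = 135*(5*(⅕) - 112) = 135*(1 - 112) = 135*(-111) = -14985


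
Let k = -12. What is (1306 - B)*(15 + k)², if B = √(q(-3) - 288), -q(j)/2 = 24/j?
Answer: 11754 - 36*I*√17 ≈ 11754.0 - 148.43*I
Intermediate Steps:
q(j) = -48/j
B = 4*I*√17 (B = √(-48/(-3) - 288) = √(-48*(-⅓) - 288) = √(16 - 288) = √(-272) = 4*I*√17 ≈ 16.492*I)
(1306 - B)*(15 + k)² = (1306 - 4*I*√17)*(15 - 12)² = (1306 - 4*I*√17)*3² = (1306 - 4*I*√17)*9 = 11754 - 36*I*√17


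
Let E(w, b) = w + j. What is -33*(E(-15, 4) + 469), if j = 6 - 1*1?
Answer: -15147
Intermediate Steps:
j = 5 (j = 6 - 1 = 5)
E(w, b) = 5 + w (E(w, b) = w + 5 = 5 + w)
-33*(E(-15, 4) + 469) = -33*((5 - 15) + 469) = -33*(-10 + 469) = -33*459 = -15147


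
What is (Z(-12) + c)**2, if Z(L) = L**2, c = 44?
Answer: 35344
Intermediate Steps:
(Z(-12) + c)**2 = ((-12)**2 + 44)**2 = (144 + 44)**2 = 188**2 = 35344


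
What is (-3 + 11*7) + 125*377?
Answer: 47199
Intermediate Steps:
(-3 + 11*7) + 125*377 = (-3 + 77) + 47125 = 74 + 47125 = 47199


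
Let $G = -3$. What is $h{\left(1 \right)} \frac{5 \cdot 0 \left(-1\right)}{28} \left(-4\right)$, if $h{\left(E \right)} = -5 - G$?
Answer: $0$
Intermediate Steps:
$h{\left(E \right)} = -2$ ($h{\left(E \right)} = -5 - -3 = -5 + 3 = -2$)
$h{\left(1 \right)} \frac{5 \cdot 0 \left(-1\right)}{28} \left(-4\right) = - 2 \frac{5 \cdot 0 \left(-1\right)}{28} \left(-4\right) = - 2 \cdot 0 \left(-1\right) \frac{1}{28} \left(-4\right) = - 2 \cdot 0 \cdot \frac{1}{28} \left(-4\right) = \left(-2\right) 0 \left(-4\right) = 0 \left(-4\right) = 0$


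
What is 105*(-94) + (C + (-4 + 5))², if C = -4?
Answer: -9861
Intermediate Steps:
105*(-94) + (C + (-4 + 5))² = 105*(-94) + (-4 + (-4 + 5))² = -9870 + (-4 + 1)² = -9870 + (-3)² = -9870 + 9 = -9861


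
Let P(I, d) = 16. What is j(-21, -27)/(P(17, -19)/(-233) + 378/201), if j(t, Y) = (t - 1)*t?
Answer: 3606141/14143 ≈ 254.98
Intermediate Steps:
j(t, Y) = t*(-1 + t) (j(t, Y) = (-1 + t)*t = t*(-1 + t))
j(-21, -27)/(P(17, -19)/(-233) + 378/201) = (-21*(-1 - 21))/(16/(-233) + 378/201) = (-21*(-22))/(16*(-1/233) + 378*(1/201)) = 462/(-16/233 + 126/67) = 462/(28286/15611) = 462*(15611/28286) = 3606141/14143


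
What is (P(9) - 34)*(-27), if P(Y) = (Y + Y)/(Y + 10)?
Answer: 16956/19 ≈ 892.42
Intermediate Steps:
P(Y) = 2*Y/(10 + Y) (P(Y) = (2*Y)/(10 + Y) = 2*Y/(10 + Y))
(P(9) - 34)*(-27) = (2*9/(10 + 9) - 34)*(-27) = (2*9/19 - 34)*(-27) = (2*9*(1/19) - 34)*(-27) = (18/19 - 34)*(-27) = -628/19*(-27) = 16956/19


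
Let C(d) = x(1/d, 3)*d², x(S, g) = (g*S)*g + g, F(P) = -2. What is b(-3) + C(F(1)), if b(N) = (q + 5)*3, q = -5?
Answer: -6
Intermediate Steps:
x(S, g) = g + S*g² (x(S, g) = (S*g)*g + g = S*g² + g = g + S*g²)
b(N) = 0 (b(N) = (-5 + 5)*3 = 0*3 = 0)
C(d) = d²*(3 + 9/d) (C(d) = (3*(1 + 3/d))*d² = (3 + 9/d)*d² = d²*(3 + 9/d))
b(-3) + C(F(1)) = 0 + 3*(-2)*(3 - 2) = 0 + 3*(-2)*1 = 0 - 6 = -6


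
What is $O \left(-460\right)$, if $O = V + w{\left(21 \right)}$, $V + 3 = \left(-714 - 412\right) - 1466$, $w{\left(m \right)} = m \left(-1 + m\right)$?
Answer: $1000500$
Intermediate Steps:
$V = -2595$ ($V = -3 - 2592 = -2595$)
$O = -2175$ ($O = -2595 + 21 \left(-1 + 21\right) = -2595 + 21 \cdot 20 = -2595 + 420 = -2175$)
$O \left(-460\right) = \left(-2175\right) \left(-460\right) = 1000500$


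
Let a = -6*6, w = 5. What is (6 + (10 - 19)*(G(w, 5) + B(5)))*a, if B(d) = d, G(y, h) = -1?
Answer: 1080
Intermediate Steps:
a = -36
(6 + (10 - 19)*(G(w, 5) + B(5)))*a = (6 + (10 - 19)*(-1 + 5))*(-36) = (6 - 9*4)*(-36) = (6 - 36)*(-36) = -30*(-36) = 1080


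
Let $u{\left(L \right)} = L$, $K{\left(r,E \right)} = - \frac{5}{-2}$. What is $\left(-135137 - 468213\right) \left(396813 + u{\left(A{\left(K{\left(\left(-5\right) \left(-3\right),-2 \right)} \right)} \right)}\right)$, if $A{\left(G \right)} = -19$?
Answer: $-239405659900$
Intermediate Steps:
$K{\left(r,E \right)} = \frac{5}{2}$ ($K{\left(r,E \right)} = \left(-5\right) \left(- \frac{1}{2}\right) = \frac{5}{2}$)
$\left(-135137 - 468213\right) \left(396813 + u{\left(A{\left(K{\left(\left(-5\right) \left(-3\right),-2 \right)} \right)} \right)}\right) = \left(-135137 - 468213\right) \left(396813 - 19\right) = \left(-603350\right) 396794 = -239405659900$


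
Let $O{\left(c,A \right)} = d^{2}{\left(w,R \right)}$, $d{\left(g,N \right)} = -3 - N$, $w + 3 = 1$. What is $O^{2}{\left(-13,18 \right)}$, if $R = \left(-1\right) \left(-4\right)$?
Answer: $2401$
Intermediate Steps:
$R = 4$
$w = -2$ ($w = -3 + 1 = -2$)
$O{\left(c,A \right)} = 49$ ($O{\left(c,A \right)} = \left(-3 - 4\right)^{2} = \left(-7\right)^{2} = 49$)
$O^{2}{\left(-13,18 \right)} = 49^{2} = 2401$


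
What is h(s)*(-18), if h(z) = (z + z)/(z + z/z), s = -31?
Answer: -186/5 ≈ -37.200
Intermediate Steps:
h(z) = 2*z/(1 + z) (h(z) = (2*z)/(z + 1) = (2*z)/(1 + z) = 2*z/(1 + z))
h(s)*(-18) = (2*(-31)/(1 - 31))*(-18) = (2*(-31)/(-30))*(-18) = (2*(-31)*(-1/30))*(-18) = (31/15)*(-18) = -186/5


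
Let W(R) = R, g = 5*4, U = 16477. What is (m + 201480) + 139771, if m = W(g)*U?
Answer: 670791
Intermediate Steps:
g = 20
m = 329540 (m = 20*16477 = 329540)
(m + 201480) + 139771 = (329540 + 201480) + 139771 = 531020 + 139771 = 670791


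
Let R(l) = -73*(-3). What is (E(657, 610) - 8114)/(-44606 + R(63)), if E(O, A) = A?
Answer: 1072/6341 ≈ 0.16906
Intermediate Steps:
R(l) = 219
(E(657, 610) - 8114)/(-44606 + R(63)) = (610 - 8114)/(-44606 + 219) = -7504/(-44387) = -7504*(-1/44387) = 1072/6341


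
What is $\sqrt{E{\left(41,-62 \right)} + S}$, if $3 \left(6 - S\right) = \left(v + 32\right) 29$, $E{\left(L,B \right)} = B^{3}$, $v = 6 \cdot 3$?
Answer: $\frac{8 i \sqrt{33582}}{3} \approx 488.68 i$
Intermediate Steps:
$v = 18$
$S = - \frac{1432}{3}$ ($S = 6 - \frac{\left(18 + 32\right) 29}{3} = 6 - \frac{50 \cdot 29}{3} = 6 - \frac{1450}{3} = - \frac{1432}{3} \approx -477.33$)
$\sqrt{E{\left(41,-62 \right)} + S} = \sqrt{\left(-62\right)^{3} - \frac{1432}{3}} = \sqrt{-238328 - \frac{1432}{3}} = \sqrt{- \frac{716416}{3}} = \frac{8 i \sqrt{33582}}{3}$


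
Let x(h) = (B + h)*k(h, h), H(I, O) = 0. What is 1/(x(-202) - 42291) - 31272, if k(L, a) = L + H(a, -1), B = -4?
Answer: -21233689/679 ≈ -31272.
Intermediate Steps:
k(L, a) = L (k(L, a) = L + 0 = L)
x(h) = h*(-4 + h) (x(h) = (-4 + h)*h = h*(-4 + h))
1/(x(-202) - 42291) - 31272 = 1/(-202*(-4 - 202) - 42291) - 31272 = 1/(-202*(-206) - 42291) - 31272 = 1/(41612 - 42291) - 31272 = 1/(-679) - 31272 = -1/679 - 31272 = -21233689/679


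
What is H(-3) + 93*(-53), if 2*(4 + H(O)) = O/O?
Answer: -9865/2 ≈ -4932.5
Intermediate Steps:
H(O) = -7/2 (H(O) = -4 + (O/O)/2 = -4 + (½)*1 = -4 + ½ = -7/2)
H(-3) + 93*(-53) = -7/2 + 93*(-53) = -7/2 - 4929 = -9865/2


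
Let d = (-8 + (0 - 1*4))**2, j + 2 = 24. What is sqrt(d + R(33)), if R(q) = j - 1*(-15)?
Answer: sqrt(181) ≈ 13.454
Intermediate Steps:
j = 22 (j = -2 + 24 = 22)
d = 144 (d = (-8 + (0 - 4))**2 = (-8 - 4)**2 = (-12)**2 = 144)
R(q) = 37 (R(q) = 22 - 1*(-15) = 22 + 15 = 37)
sqrt(d + R(33)) = sqrt(144 + 37) = sqrt(181)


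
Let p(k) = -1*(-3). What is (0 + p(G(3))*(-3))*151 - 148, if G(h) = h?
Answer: -1507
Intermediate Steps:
p(k) = 3
(0 + p(G(3))*(-3))*151 - 148 = (0 + 3*(-3))*151 - 148 = (0 - 9)*151 - 148 = -9*151 - 148 = -1359 - 148 = -1507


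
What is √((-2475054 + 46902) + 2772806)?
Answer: √344654 ≈ 587.07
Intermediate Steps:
√((-2475054 + 46902) + 2772806) = √(-2428152 + 2772806) = √344654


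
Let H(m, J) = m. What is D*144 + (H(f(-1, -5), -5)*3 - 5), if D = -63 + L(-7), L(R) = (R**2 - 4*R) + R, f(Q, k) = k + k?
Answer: 973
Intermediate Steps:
f(Q, k) = 2*k
L(R) = R**2 - 3*R
D = 7 (D = -63 - 7*(-3 - 7) = -63 - 7*(-10) = -63 + 70 = 7)
D*144 + (H(f(-1, -5), -5)*3 - 5) = 7*144 + ((2*(-5))*3 - 5) = 1008 + (-10*3 - 5) = 1008 + (-30 - 5) = 1008 - 35 = 973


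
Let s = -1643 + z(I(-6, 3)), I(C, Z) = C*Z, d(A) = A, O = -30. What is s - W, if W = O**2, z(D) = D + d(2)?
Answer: -2559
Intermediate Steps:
z(D) = 2 + D (z(D) = D + 2 = 2 + D)
s = -1659 (s = -1643 + (2 - 6*3) = -1643 + (2 - 18) = -1643 - 16 = -1659)
W = 900 (W = (-30)**2 = 900)
s - W = -1659 - 1*900 = -1659 - 900 = -2559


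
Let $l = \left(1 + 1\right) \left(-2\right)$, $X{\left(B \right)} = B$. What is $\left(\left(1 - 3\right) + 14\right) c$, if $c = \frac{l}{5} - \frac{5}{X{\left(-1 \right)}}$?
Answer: $\frac{252}{5} \approx 50.4$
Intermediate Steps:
$l = -4$ ($l = 2 \left(-2\right) = -4$)
$c = \frac{21}{5}$ ($c = - \frac{4}{5} - \frac{5}{-1} = \left(-4\right) \frac{1}{5} - -5 = - \frac{4}{5} + 5 = \frac{21}{5} \approx 4.2$)
$\left(\left(1 - 3\right) + 14\right) c = \left(\left(1 - 3\right) + 14\right) \frac{21}{5} = \left(-2 + 14\right) \frac{21}{5} = 12 \cdot \frac{21}{5} = \frac{252}{5}$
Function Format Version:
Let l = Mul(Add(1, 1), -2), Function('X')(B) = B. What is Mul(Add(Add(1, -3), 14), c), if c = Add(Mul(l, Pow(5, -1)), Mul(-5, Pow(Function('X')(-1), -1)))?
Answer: Rational(252, 5) ≈ 50.400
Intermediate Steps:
l = -4 (l = Mul(2, -2) = -4)
c = Rational(21, 5) (c = Add(Mul(-4, Pow(5, -1)), Mul(-5, Pow(-1, -1))) = Add(Mul(-4, Rational(1, 5)), Mul(-5, -1)) = Add(Rational(-4, 5), 5) = Rational(21, 5) ≈ 4.2000)
Mul(Add(Add(1, -3), 14), c) = Mul(Add(Add(1, -3), 14), Rational(21, 5)) = Mul(Add(-2, 14), Rational(21, 5)) = Mul(12, Rational(21, 5)) = Rational(252, 5)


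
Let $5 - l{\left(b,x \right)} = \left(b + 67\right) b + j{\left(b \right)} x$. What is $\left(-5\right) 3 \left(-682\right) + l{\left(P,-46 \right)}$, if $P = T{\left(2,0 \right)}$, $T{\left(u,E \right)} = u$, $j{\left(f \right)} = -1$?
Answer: $10051$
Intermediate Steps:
$P = 2$
$l{\left(b,x \right)} = 5 + x - b \left(67 + b\right)$ ($l{\left(b,x \right)} = 5 - \left(\left(b + 67\right) b - x\right) = 5 - \left(\left(67 + b\right) b - x\right) = 5 - \left(b \left(67 + b\right) - x\right) = 5 - \left(- x + b \left(67 + b\right)\right) = 5 + x - b \left(67 + b\right)$)
$\left(-5\right) 3 \left(-682\right) + l{\left(P,-46 \right)} = \left(-5\right) 3 \left(-682\right) - 179 = \left(-15\right) \left(-682\right) - 179 = 10230 - 179 = 10051$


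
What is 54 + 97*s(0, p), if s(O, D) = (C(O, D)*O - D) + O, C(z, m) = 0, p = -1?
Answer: 151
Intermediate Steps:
s(O, D) = O - D (s(O, D) = (0*O - D) + O = (0 - D) + O = -D + O = O - D)
54 + 97*s(0, p) = 54 + 97*(0 - 1*(-1)) = 54 + 97*(0 + 1) = 54 + 97*1 = 54 + 97 = 151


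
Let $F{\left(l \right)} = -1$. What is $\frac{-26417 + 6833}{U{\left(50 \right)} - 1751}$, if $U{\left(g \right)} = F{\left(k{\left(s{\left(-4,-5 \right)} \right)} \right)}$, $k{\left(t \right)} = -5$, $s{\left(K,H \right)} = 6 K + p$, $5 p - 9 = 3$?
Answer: $\frac{816}{73} \approx 11.178$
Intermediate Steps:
$p = \frac{12}{5}$ ($p = \frac{9}{5} + \frac{1}{5} \cdot 3 = \frac{9}{5} + \frac{3}{5} = \frac{12}{5} \approx 2.4$)
$s{\left(K,H \right)} = \frac{12}{5} + 6 K$ ($s{\left(K,H \right)} = 6 K + \frac{12}{5} = \frac{12}{5} + 6 K$)
$U{\left(g \right)} = -1$
$\frac{-26417 + 6833}{U{\left(50 \right)} - 1751} = \frac{-26417 + 6833}{-1 - 1751} = - \frac{19584}{-1752} = \left(-19584\right) \left(- \frac{1}{1752}\right) = \frac{816}{73}$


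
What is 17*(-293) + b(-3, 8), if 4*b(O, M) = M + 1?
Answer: -19915/4 ≈ -4978.8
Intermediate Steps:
b(O, M) = ¼ + M/4 (b(O, M) = (M + 1)/4 = (1 + M)/4 = ¼ + M/4)
17*(-293) + b(-3, 8) = 17*(-293) + (¼ + (¼)*8) = -4981 + (¼ + 2) = -4981 + 9/4 = -19915/4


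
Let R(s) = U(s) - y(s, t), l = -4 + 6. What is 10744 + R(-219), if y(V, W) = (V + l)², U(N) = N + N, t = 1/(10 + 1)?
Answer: -36783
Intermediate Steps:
t = 1/11 ≈ 0.090909
l = 2
U(N) = 2*N
y(V, W) = (2 + V)² (y(V, W) = (V + 2)² = (2 + V)²)
R(s) = -(2 + s)² + 2*s (R(s) = 2*s - (2 + s)² = -(2 + s)² + 2*s)
10744 + R(-219) = 10744 + (-(2 - 219)² + 2*(-219)) = 10744 + (-1*(-217)² - 438) = 10744 + (-1*47089 - 438) = 10744 + (-47089 - 438) = 10744 - 47527 = -36783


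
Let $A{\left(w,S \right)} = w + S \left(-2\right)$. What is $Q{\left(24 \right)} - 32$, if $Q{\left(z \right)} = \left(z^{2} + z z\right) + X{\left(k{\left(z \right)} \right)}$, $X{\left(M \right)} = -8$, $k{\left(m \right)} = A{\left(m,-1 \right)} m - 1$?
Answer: $1112$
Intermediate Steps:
$A{\left(w,S \right)} = w - 2 S$
$k{\left(m \right)} = -1 + m \left(2 + m\right)$ ($k{\left(m \right)} = \left(m - -2\right) m - 1 = \left(m + 2\right) m - 1 = \left(2 + m\right) m - 1 = m \left(2 + m\right) - 1 = -1 + m \left(2 + m\right)$)
$Q{\left(z \right)} = -8 + 2 z^{2}$ ($Q{\left(z \right)} = \left(z^{2} + z z\right) - 8 = \left(z^{2} + z^{2}\right) - 8 = 2 z^{2} - 8 = -8 + 2 z^{2}$)
$Q{\left(24 \right)} - 32 = \left(-8 + 2 \cdot 24^{2}\right) - 32 = \left(-8 + 2 \cdot 576\right) - 32 = \left(-8 + 1152\right) - 32 = 1144 - 32 = 1112$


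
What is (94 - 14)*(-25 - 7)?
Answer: -2560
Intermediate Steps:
(94 - 14)*(-25 - 7) = 80*(-32) = -2560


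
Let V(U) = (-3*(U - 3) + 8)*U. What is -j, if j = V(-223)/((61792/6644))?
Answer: 127048229/7724 ≈ 16449.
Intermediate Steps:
V(U) = U*(17 - 3*U) (V(U) = (-3*(-3 + U) + 8)*U = ((9 - 3*U) + 8)*U = (17 - 3*U)*U = U*(17 - 3*U))
j = -127048229/7724 (j = (-223*(17 - 3*(-223)))/((61792/6644)) = (-223*(17 + 669))/((61792*(1/6644))) = (-223*686)/(15448/1661) = -152978*1661/15448 = -127048229/7724 ≈ -16449.)
-j = -1*(-127048229/7724) = 127048229/7724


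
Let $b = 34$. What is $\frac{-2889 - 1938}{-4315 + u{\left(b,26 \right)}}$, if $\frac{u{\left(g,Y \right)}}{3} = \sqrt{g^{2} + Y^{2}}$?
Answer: $\frac{20828505}{18602737} + \frac{28962 \sqrt{458}}{18602737} \approx 1.153$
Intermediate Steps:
$u{\left(g,Y \right)} = 3 \sqrt{Y^{2} + g^{2}}$ ($u{\left(g,Y \right)} = 3 \sqrt{g^{2} + Y^{2}} = 3 \sqrt{Y^{2} + g^{2}}$)
$\frac{-2889 - 1938}{-4315 + u{\left(b,26 \right)}} = \frac{-2889 - 1938}{-4315 + 3 \sqrt{26^{2} + 34^{2}}} = - \frac{4827}{-4315 + 3 \sqrt{676 + 1156}} = - \frac{4827}{-4315 + 3 \sqrt{1832}} = - \frac{4827}{-4315 + 3 \cdot 2 \sqrt{458}} = - \frac{4827}{-4315 + 6 \sqrt{458}}$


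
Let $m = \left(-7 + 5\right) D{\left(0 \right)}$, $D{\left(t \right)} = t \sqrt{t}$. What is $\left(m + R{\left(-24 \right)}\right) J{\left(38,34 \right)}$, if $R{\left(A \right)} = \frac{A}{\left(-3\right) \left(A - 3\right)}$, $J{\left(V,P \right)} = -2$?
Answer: $\frac{16}{27} \approx 0.59259$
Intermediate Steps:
$D{\left(t \right)} = t^{\frac{3}{2}}$
$m = 0$ ($m = \left(-7 + 5\right) 0^{\frac{3}{2}} = \left(-2\right) 0 = 0$)
$R{\left(A \right)} = \frac{A}{9 - 3 A}$ ($R{\left(A \right)} = \frac{A}{\left(-3\right) \left(-3 + A\right)} = \frac{A}{9 - 3 A}$)
$\left(m + R{\left(-24 \right)}\right) J{\left(38,34 \right)} = \left(0 - - \frac{24}{-9 + 3 \left(-24\right)}\right) \left(-2\right) = \left(0 - - \frac{24}{-9 - 72}\right) \left(-2\right) = \left(0 - - \frac{24}{-81}\right) \left(-2\right) = \left(0 - \left(-24\right) \left(- \frac{1}{81}\right)\right) \left(-2\right) = \left(0 - \frac{8}{27}\right) \left(-2\right) = \left(- \frac{8}{27}\right) \left(-2\right) = \frac{16}{27}$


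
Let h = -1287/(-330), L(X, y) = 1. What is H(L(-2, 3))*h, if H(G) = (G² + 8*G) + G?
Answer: 39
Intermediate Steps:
H(G) = G² + 9*G
h = 39/10 (h = -1287*(-1/330) = 39/10 ≈ 3.9000)
H(L(-2, 3))*h = (1*(9 + 1))*(39/10) = (1*10)*(39/10) = 10*(39/10) = 39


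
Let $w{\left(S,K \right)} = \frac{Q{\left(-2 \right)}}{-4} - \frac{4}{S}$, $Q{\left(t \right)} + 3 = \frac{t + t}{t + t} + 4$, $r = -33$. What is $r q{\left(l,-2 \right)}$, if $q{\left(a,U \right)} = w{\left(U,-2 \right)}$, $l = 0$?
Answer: $- \frac{99}{2} \approx -49.5$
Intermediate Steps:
$Q{\left(t \right)} = 2$ ($Q{\left(t \right)} = -3 + \left(\frac{t + t}{t + t} + 4\right) = -3 + \left(\frac{2 t}{2 t} + 4\right) = -3 + \left(2 t \frac{1}{2 t} + 4\right) = -3 + \left(1 + 4\right) = -3 + 5 = 2$)
$w{\left(S,K \right)} = - \frac{1}{2} - \frac{4}{S}$ ($w{\left(S,K \right)} = \frac{2}{-4} - \frac{4}{S} = 2 \left(- \frac{1}{4}\right) - \frac{4}{S} = - \frac{1}{2} - \frac{4}{S}$)
$q{\left(a,U \right)} = \frac{-8 - U}{2 U}$
$r q{\left(l,-2 \right)} = - 33 \frac{-8 - -2}{2 \left(-2\right)} = - 33 \cdot \frac{1}{2} \left(- \frac{1}{2}\right) \left(-8 + 2\right) = - 33 \cdot \frac{1}{2} \left(- \frac{1}{2}\right) \left(-6\right) = \left(-33\right) \frac{3}{2} = - \frac{99}{2}$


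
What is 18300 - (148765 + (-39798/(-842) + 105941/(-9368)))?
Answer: -514686379191/3943928 ≈ -1.3050e+5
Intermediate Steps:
18300 - (148765 + (-39798/(-842) + 105941/(-9368))) = 18300 - (148765 + (-39798*(-1/842) + 105941*(-1/9368))) = 18300 - (148765 + (19899/421 - 105941/9368)) = 18300 - (148765 + 141812671/3943928) = 18300 - 1*586860261591/3943928 = 18300 - 586860261591/3943928 = -514686379191/3943928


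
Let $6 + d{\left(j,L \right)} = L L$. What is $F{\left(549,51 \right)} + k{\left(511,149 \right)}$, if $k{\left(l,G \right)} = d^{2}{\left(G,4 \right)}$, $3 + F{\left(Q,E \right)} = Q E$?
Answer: $28096$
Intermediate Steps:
$d{\left(j,L \right)} = -6 + L^{2}$ ($d{\left(j,L \right)} = -6 + L L = -6 + L^{2}$)
$F{\left(Q,E \right)} = -3 + E Q$ ($F{\left(Q,E \right)} = -3 + Q E = -3 + E Q$)
$k{\left(l,G \right)} = 100$ ($k{\left(l,G \right)} = \left(-6 + 4^{2}\right)^{2} = \left(-6 + 16\right)^{2} = 10^{2} = 100$)
$F{\left(549,51 \right)} + k{\left(511,149 \right)} = \left(-3 + 51 \cdot 549\right) + 100 = \left(-3 + 27999\right) + 100 = 27996 + 100 = 28096$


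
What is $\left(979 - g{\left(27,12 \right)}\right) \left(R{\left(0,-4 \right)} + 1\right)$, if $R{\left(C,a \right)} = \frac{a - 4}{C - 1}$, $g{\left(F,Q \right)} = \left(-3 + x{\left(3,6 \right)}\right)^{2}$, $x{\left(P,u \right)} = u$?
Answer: $8730$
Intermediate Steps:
$g{\left(F,Q \right)} = 9$ ($g{\left(F,Q \right)} = \left(-3 + 6\right)^{2} = 3^{2} = 9$)
$R{\left(C,a \right)} = \frac{-4 + a}{-1 + C}$
$\left(979 - g{\left(27,12 \right)}\right) \left(R{\left(0,-4 \right)} + 1\right) = \left(979 - 9\right) \left(\frac{-4 - 4}{-1 + 0} + 1\right) = \left(979 - 9\right) \left(\frac{1}{-1} \left(-8\right) + 1\right) = 970 \left(\left(-1\right) \left(-8\right) + 1\right) = 970 \left(8 + 1\right) = 970 \cdot 9 = 8730$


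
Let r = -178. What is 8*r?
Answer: -1424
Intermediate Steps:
8*r = 8*(-178) = -1424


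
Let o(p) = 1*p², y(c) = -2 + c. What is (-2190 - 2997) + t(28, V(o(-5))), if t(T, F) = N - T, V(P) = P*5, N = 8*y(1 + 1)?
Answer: -5215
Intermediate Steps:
N = 0 (N = 8*(-2 + (1 + 1)) = 8*(-2 + 2) = 8*0 = 0)
o(p) = p²
V(P) = 5*P
t(T, F) = -T (t(T, F) = 0 - T = -T)
(-2190 - 2997) + t(28, V(o(-5))) = (-2190 - 2997) - 1*28 = -5187 - 28 = -5215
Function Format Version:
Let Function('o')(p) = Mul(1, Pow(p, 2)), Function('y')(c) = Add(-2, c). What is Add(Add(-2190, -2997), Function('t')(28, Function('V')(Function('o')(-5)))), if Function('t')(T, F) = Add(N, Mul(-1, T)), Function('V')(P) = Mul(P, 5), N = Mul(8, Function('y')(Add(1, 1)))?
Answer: -5215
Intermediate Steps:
N = 0 (N = Mul(8, Add(-2, Add(1, 1))) = Mul(8, Add(-2, 2)) = Mul(8, 0) = 0)
Function('o')(p) = Pow(p, 2)
Function('V')(P) = Mul(5, P)
Function('t')(T, F) = Mul(-1, T) (Function('t')(T, F) = Add(0, Mul(-1, T)) = Mul(-1, T))
Add(Add(-2190, -2997), Function('t')(28, Function('V')(Function('o')(-5)))) = Add(Add(-2190, -2997), Mul(-1, 28)) = Add(-5187, -28) = -5215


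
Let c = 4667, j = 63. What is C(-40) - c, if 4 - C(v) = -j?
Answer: -4600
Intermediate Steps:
C(v) = 67 (C(v) = 4 - (-1)*63 = 4 - 1*(-63) = 4 + 63 = 67)
C(-40) - c = 67 - 1*4667 = 67 - 4667 = -4600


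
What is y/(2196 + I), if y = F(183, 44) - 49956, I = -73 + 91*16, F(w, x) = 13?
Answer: -49943/3579 ≈ -13.954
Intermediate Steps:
I = 1383 (I = -73 + 1456 = 1383)
y = -49943 (y = 13 - 49956 = -49943)
y/(2196 + I) = -49943/(2196 + 1383) = -49943/3579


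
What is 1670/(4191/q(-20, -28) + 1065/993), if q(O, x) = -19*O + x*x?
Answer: 214474760/600147 ≈ 357.37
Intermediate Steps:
q(O, x) = x² - 19*O (q(O, x) = -19*O + x² = x² - 19*O)
1670/(4191/q(-20, -28) + 1065/993) = 1670/(4191/((-28)² - 19*(-20)) + 1065/993) = 1670/(4191/(784 + 380) + 1065*(1/993)) = 1670/(4191/1164 + 355/331) = 1670/(4191*(1/1164) + 355/331) = 1670/(1397/388 + 355/331) = 1670/(600147/128428) = 1670*(128428/600147) = 214474760/600147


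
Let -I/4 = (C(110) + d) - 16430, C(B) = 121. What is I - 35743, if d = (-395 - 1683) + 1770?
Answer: 30725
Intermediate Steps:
d = -308 (d = -2078 + 1770 = -308)
I = 66468 (I = -4*((121 - 308) - 16430) = -4*(-187 - 16430) = -4*(-16617) = 66468)
I - 35743 = 66468 - 35743 = 30725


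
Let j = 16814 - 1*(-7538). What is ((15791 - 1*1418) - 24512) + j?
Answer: 14213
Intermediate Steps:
j = 24352 (j = 16814 + 7538 = 24352)
((15791 - 1*1418) - 24512) + j = ((15791 - 1*1418) - 24512) + 24352 = ((15791 - 1418) - 24512) + 24352 = (14373 - 24512) + 24352 = -10139 + 24352 = 14213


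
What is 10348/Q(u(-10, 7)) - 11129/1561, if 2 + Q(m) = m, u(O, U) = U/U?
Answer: -16164357/1561 ≈ -10355.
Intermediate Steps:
u(O, U) = 1
Q(m) = -2 + m
10348/Q(u(-10, 7)) - 11129/1561 = 10348/(-2 + 1) - 11129/1561 = 10348/(-1) - 11129*1/1561 = 10348*(-1) - 11129/1561 = -10348 - 11129/1561 = -16164357/1561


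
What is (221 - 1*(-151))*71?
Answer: 26412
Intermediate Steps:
(221 - 1*(-151))*71 = (221 + 151)*71 = 372*71 = 26412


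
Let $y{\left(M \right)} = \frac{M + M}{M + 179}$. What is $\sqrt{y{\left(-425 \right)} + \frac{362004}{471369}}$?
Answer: $\frac{\sqrt{1577387807021631}}{19326129} \approx 2.0551$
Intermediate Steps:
$y{\left(M \right)} = \frac{2 M}{179 + M}$
$\sqrt{y{\left(-425 \right)} + \frac{362004}{471369}} = \sqrt{2 \left(-425\right) \frac{1}{179 - 425} + \frac{362004}{471369}} = \sqrt{2 \left(-425\right) \frac{1}{-246} + 362004 \cdot \frac{1}{471369}} = \sqrt{2 \left(-425\right) \left(- \frac{1}{246}\right) + \frac{120668}{157123}} = \sqrt{\frac{425}{123} + \frac{120668}{157123}} = \sqrt{\frac{81619439}{19326129}} = \frac{\sqrt{1577387807021631}}{19326129}$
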